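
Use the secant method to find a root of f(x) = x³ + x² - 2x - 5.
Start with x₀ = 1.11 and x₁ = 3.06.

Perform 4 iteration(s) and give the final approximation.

f(x) = x³ + x² - 2x - 5
x₀ = 1.11, x₁ = 3.06

Secant formula: x_{n+1} = x_n - f(x_n)(x_n - x_{n-1})/(f(x_n) - f(x_{n-1}))

Iteration 1:
  f(1.110000) = -4.620269
  f(3.060000) = 26.896216
  x_2 = 3.060000 - 26.896216×(3.060000 - 1.110000)/(26.896216 - (-4.620269))
       = 1.395867
Iteration 2:
  f(3.060000) = 26.896216
  f(1.395867) = -3.123519
  x_3 = 1.395867 - (-3.123519)×(1.395867 - 3.060000)/(-3.123519 - 26.896216)
       = 1.569018
Iteration 3:
  f(1.395867) = -3.123519
  f(1.569018) = -1.813581
  x_4 = 1.569018 - (-1.813581)×(1.569018 - 1.395867)/(-1.813581 - (-3.123519))
       = 1.808742
Iteration 4:
  f(1.569018) = -1.813581
  f(1.808742) = 0.571451
  x_5 = 1.808742 - 0.571451×(1.808742 - 1.569018)/(0.571451 - (-1.813581))
       = 1.751305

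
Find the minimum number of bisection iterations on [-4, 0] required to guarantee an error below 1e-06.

We need (b-a)/2^n ≤ 1e-06
(0 - (-4))/2^n ≤ 1e-06
4/2^n ≤ 1e-06
2^n ≥ 4000000
n ≥ log₂(4000000) = 21.93
n ≥ 22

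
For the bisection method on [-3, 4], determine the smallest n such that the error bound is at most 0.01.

We need (b-a)/2^n ≤ 0.01
(4 - (-3))/2^n ≤ 0.01
7/2^n ≤ 0.01
2^n ≥ 700
n ≥ log₂(700) = 9.45
n ≥ 10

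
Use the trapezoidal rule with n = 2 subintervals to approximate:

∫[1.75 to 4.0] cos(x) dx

f(x) = cos(x)
a = 1.75, b = 4.0, n = 2
h = (b - a)/n = 1.125000

Trapezoidal rule: (h/2)[f(x₀) + 2f(x₁) + 2f(x₂) + ... + f(xₙ)]

x_0 = 1.7500, f(x_0) = -0.178246, coefficient = 1
x_1 = 2.8750, f(x_1) = -0.964674, coefficient = 2
x_2 = 4.0000, f(x_2) = -0.653644, coefficient = 1

I ≈ (1.125000/2) × -2.761238 = -1.553196
Exact value: -1.740788
Error: 0.187592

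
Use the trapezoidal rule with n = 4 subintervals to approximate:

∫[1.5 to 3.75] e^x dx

f(x) = e^x
a = 1.5, b = 3.75, n = 4
h = (b - a)/n = 0.562500

Trapezoidal rule: (h/2)[f(x₀) + 2f(x₁) + 2f(x₂) + ... + f(xₙ)]

x_0 = 1.5000, f(x_0) = 4.481689, coefficient = 1
x_1 = 2.0625, f(x_1) = 7.865609, coefficient = 2
x_2 = 2.6250, f(x_2) = 13.804574, coefficient = 2
x_3 = 3.1875, f(x_3) = 24.227782, coefficient = 2
x_4 = 3.7500, f(x_4) = 42.521082, coefficient = 1

I ≈ (0.562500/2) × 138.798702 = 39.037135
Exact value: 38.039393
Error: 0.997742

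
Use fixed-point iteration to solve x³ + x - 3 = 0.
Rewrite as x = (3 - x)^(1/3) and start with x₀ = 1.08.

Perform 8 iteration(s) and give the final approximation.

Equation: x³ + x - 3 = 0
Fixed-point form: x = (3 - x)^(1/3)
x₀ = 1.08

x_1 = g(1.080000) = 1.242893
x_2 = g(1.242893) = 1.206700
x_3 = g(1.206700) = 1.214929
x_4 = g(1.214929) = 1.213068
x_5 = g(1.213068) = 1.213489
x_6 = g(1.213489) = 1.213394
x_7 = g(1.213394) = 1.213416
x_8 = g(1.213416) = 1.213411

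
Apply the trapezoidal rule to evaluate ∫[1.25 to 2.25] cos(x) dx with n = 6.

f(x) = cos(x)
a = 1.25, b = 2.25, n = 6
h = (b - a)/n = 0.166667

Trapezoidal rule: (h/2)[f(x₀) + 2f(x₁) + 2f(x₂) + ... + f(xₙ)]

x_0 = 1.2500, f(x_0) = 0.315322, coefficient = 1
x_1 = 1.4167, f(x_1) = 0.153520, coefficient = 2
x_2 = 1.5833, f(x_2) = -0.012537, coefficient = 2
x_3 = 1.7500, f(x_3) = -0.178246, coefficient = 2
x_4 = 1.9167, f(x_4) = -0.339016, coefficient = 2
x_5 = 2.0833, f(x_5) = -0.490390, coefficient = 2
x_6 = 2.2500, f(x_6) = -0.628174, coefficient = 1

I ≈ (0.166667/2) × -2.046187 = -0.170516
Exact value: -0.170911
Error: 0.000396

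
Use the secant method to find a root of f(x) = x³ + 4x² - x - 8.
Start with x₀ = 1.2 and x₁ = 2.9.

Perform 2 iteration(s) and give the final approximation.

f(x) = x³ + 4x² - x - 8
x₀ = 1.2, x₁ = 2.9

Secant formula: x_{n+1} = x_n - f(x_n)(x_n - x_{n-1})/(f(x_n) - f(x_{n-1}))

Iteration 1:
  f(1.200000) = -1.712000
  f(2.900000) = 47.129000
  x_2 = 2.900000 - 47.129000×(2.900000 - 1.200000)/(47.129000 - (-1.712000))
       = 1.259589
Iteration 2:
  f(2.900000) = 47.129000
  f(1.259589) = -0.914908
  x_3 = 1.259589 - (-0.914908)×(1.259589 - 2.900000)/(-0.914908 - 47.129000)
       = 1.290828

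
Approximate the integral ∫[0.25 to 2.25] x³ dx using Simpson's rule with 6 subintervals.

f(x) = x³
a = 0.25, b = 2.25, n = 6
h = (b - a)/n = 0.333333

Simpson's rule: (h/3)[f(x₀) + 4f(x₁) + 2f(x₂) + ... + f(xₙ)]

x_0 = 0.2500, f(x_0) = 0.015625, coefficient = 1
x_1 = 0.5833, f(x_1) = 0.198495, coefficient = 4
x_2 = 0.9167, f(x_2) = 0.770255, coefficient = 2
x_3 = 1.2500, f(x_3) = 1.953125, coefficient = 4
x_4 = 1.5833, f(x_4) = 3.969329, coefficient = 2
x_5 = 1.9167, f(x_5) = 7.041088, coefficient = 4
x_6 = 2.2500, f(x_6) = 11.390625, coefficient = 1

I ≈ (0.333333/3) × 57.656250 = 6.406250
Exact value: 6.406250
Error: 0.000000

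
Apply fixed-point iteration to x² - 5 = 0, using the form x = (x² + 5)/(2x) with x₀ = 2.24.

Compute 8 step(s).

Equation: x² - 5 = 0
Fixed-point form: x = (x² + 5)/(2x)
x₀ = 2.24

x_1 = g(2.240000) = 2.236071
x_2 = g(2.236071) = 2.236068
x_3 = g(2.236068) = 2.236068
x_4 = g(2.236068) = 2.236068
x_5 = g(2.236068) = 2.236068
x_6 = g(2.236068) = 2.236068
x_7 = g(2.236068) = 2.236068
x_8 = g(2.236068) = 2.236068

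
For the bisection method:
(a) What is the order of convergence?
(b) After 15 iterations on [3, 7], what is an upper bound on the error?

(a) Bisection has linear (order 1) convergence; the error is halved each step.

(b) Error bound = (b-a)/2^n = (7 - 3)/2^{15}
    = 4/2^{15}

(a) 1 (linear); (b) error ≤ 1.22e-04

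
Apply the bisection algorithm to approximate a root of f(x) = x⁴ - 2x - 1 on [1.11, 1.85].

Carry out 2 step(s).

f(x) = x⁴ - 2x - 1
Initial interval: [1.11, 1.85]

Iteration 1:
  c_1 = (1.110000 + 1.850000)/2 = 1.480000
  f(c_1) = f(1.480000) = 0.837852
  f(a) × f(c) < 0, new interval: [1.110000, 1.480000]
Iteration 2:
  c_2 = (1.110000 + 1.480000)/2 = 1.295000
  f(c_2) = f(1.295000) = -0.777587
  f(a) × f(c) ≥ 0, new interval: [1.295000, 1.480000]

After 2 iteration(s), the approximation is c_2 = 1.295000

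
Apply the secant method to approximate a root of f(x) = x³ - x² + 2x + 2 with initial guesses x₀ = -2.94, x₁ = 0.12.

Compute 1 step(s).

f(x) = x³ - x² + 2x + 2
x₀ = -2.94, x₁ = 0.12

Secant formula: x_{n+1} = x_n - f(x_n)(x_n - x_{n-1})/(f(x_n) - f(x_{n-1}))

Iteration 1:
  f(-2.940000) = -37.935784
  f(0.120000) = 2.227328
  x_2 = 0.120000 - 2.227328×(0.120000 - (-2.940000))/(2.227328 - (-37.935784))
       = -0.049699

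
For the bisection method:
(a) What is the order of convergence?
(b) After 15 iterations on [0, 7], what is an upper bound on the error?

(a) Bisection has linear (order 1) convergence; the error is halved each step.

(b) Error bound = (b-a)/2^n = (7 - 0)/2^{15}
    = 7/2^{15}

(a) 1 (linear); (b) error ≤ 2.14e-04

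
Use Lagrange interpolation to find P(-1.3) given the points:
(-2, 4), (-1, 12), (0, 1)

Lagrange interpolation formula:
P(x) = Σ yᵢ × Lᵢ(x)
where Lᵢ(x) = Π_{j≠i} (x - xⱼ)/(xᵢ - xⱼ)

L_0(-1.3) = (-1.3 - (-1))/(-2 - (-1)) × (-1.3 - 0)/(-2 - 0) = 0.195000
L_1(-1.3) = (-1.3 - (-2))/(-1 - (-2)) × (-1.3 - 0)/(-1 - 0) = 0.910000
L_2(-1.3) = (-1.3 - (-2))/(0 - (-2)) × (-1.3 - (-1))/(0 - (-1)) = -0.105000

P(-1.3) = 4×L_0(-1.3) + 12×L_1(-1.3) + 1×L_2(-1.3)
P(-1.3) = 11.595000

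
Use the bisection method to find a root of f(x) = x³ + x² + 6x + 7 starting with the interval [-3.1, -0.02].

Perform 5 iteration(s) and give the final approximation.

f(x) = x³ + x² + 6x + 7
Initial interval: [-3.1, -0.02]

Iteration 1:
  c_1 = (-3.100000 + (-0.020000))/2 = -1.560000
  f(c_1) = f(-1.560000) = -3.722816
  f(a) × f(c) ≥ 0, new interval: [-1.560000, -0.020000]
Iteration 2:
  c_2 = (-1.560000 + (-0.020000))/2 = -0.790000
  f(c_2) = f(-0.790000) = 2.391061
  f(a) × f(c) < 0, new interval: [-1.560000, -0.790000]
Iteration 3:
  c_3 = (-1.560000 + (-0.790000))/2 = -1.175000
  f(c_3) = f(-1.175000) = -0.291609
  f(a) × f(c) ≥ 0, new interval: [-1.175000, -0.790000]
Iteration 4:
  c_4 = (-1.175000 + (-0.790000))/2 = -0.982500
  f(c_4) = f(-0.982500) = 1.121893
  f(a) × f(c) < 0, new interval: [-1.175000, -0.982500]
Iteration 5:
  c_5 = (-1.175000 + (-0.982500))/2 = -1.078750
  f(c_5) = f(-1.078750) = 0.435859
  f(a) × f(c) < 0, new interval: [-1.175000, -1.078750]

After 5 iteration(s), the approximation is c_5 = -1.078750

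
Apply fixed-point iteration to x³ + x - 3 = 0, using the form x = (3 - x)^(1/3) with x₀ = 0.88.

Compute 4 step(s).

Equation: x³ + x - 3 = 0
Fixed-point form: x = (3 - x)^(1/3)
x₀ = 0.88

x_1 = g(0.880000) = 1.284632
x_2 = g(1.284632) = 1.197069
x_3 = g(1.197069) = 1.217100
x_4 = g(1.217100) = 1.212576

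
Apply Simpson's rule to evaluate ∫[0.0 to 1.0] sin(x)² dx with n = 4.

f(x) = sin(x)²
a = 0.0, b = 1.0, n = 4
h = (b - a)/n = 0.250000

Simpson's rule: (h/3)[f(x₀) + 4f(x₁) + 2f(x₂) + ... + f(xₙ)]

x_0 = 0.0000, f(x_0) = 0.000000, coefficient = 1
x_1 = 0.2500, f(x_1) = 0.061209, coefficient = 4
x_2 = 0.5000, f(x_2) = 0.229849, coefficient = 2
x_3 = 0.7500, f(x_3) = 0.464631, coefficient = 4
x_4 = 1.0000, f(x_4) = 0.708073, coefficient = 1

I ≈ (0.250000/3) × 3.271132 = 0.272594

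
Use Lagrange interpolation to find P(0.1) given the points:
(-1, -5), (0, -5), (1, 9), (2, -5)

Lagrange interpolation formula:
P(x) = Σ yᵢ × Lᵢ(x)
where Lᵢ(x) = Π_{j≠i} (x - xⱼ)/(xᵢ - xⱼ)

L_0(0.1) = (0.1 - 0)/(-1 - 0) × (0.1 - 1)/(-1 - 1) × (0.1 - 2)/(-1 - 2) = -0.028500
L_1(0.1) = (0.1 - (-1))/(0 - (-1)) × (0.1 - 1)/(0 - 1) × (0.1 - 2)/(0 - 2) = 0.940500
L_2(0.1) = (0.1 - (-1))/(1 - (-1)) × (0.1 - 0)/(1 - 0) × (0.1 - 2)/(1 - 2) = 0.104500
L_3(0.1) = (0.1 - (-1))/(2 - (-1)) × (0.1 - 0)/(2 - 0) × (0.1 - 1)/(2 - 1) = -0.016500

P(0.1) = (-5)×L_0(0.1) + (-5)×L_1(0.1) + 9×L_2(0.1) + (-5)×L_3(0.1)
P(0.1) = -3.537000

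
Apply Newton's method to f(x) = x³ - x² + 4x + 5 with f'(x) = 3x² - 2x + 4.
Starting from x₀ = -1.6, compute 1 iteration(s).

f(x) = x³ - x² + 4x + 5
f'(x) = 3x² - 2x + 4
x₀ = -1.6

Newton-Raphson formula: x_{n+1} = x_n - f(x_n)/f'(x_n)

Iteration 1:
  f(-1.600000) = -8.056000
  f'(-1.600000) = 14.880000
  x_1 = -1.600000 - (-8.056000)/14.880000 = -1.058602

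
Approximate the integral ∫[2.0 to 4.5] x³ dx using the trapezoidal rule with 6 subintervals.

f(x) = x³
a = 2.0, b = 4.5, n = 6
h = (b - a)/n = 0.416667

Trapezoidal rule: (h/2)[f(x₀) + 2f(x₁) + 2f(x₂) + ... + f(xₙ)]

x_0 = 2.0000, f(x_0) = 8.000000, coefficient = 1
x_1 = 2.4167, f(x_1) = 14.114005, coefficient = 2
x_2 = 2.8333, f(x_2) = 22.745370, coefficient = 2
x_3 = 3.2500, f(x_3) = 34.328125, coefficient = 2
x_4 = 3.6667, f(x_4) = 49.296296, coefficient = 2
x_5 = 4.0833, f(x_5) = 68.083912, coefficient = 2
x_6 = 4.5000, f(x_6) = 91.125000, coefficient = 1

I ≈ (0.416667/2) × 476.260417 = 99.220920
Exact value: 98.515625
Error: 0.705295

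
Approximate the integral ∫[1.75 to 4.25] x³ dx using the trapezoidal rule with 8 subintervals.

f(x) = x³
a = 1.75, b = 4.25, n = 8
h = (b - a)/n = 0.312500

Trapezoidal rule: (h/2)[f(x₀) + 2f(x₁) + 2f(x₂) + ... + f(xₙ)]

x_0 = 1.7500, f(x_0) = 5.359375, coefficient = 1
x_1 = 2.0625, f(x_1) = 8.773682, coefficient = 2
x_2 = 2.3750, f(x_2) = 13.396484, coefficient = 2
x_3 = 2.6875, f(x_3) = 19.410889, coefficient = 2
x_4 = 3.0000, f(x_4) = 27.000000, coefficient = 2
x_5 = 3.3125, f(x_5) = 36.346924, coefficient = 2
x_6 = 3.6250, f(x_6) = 47.634766, coefficient = 2
x_7 = 3.9375, f(x_7) = 61.046631, coefficient = 2
x_8 = 4.2500, f(x_8) = 76.765625, coefficient = 1

I ≈ (0.312500/2) × 509.343750 = 79.584961
Exact value: 79.218750
Error: 0.366211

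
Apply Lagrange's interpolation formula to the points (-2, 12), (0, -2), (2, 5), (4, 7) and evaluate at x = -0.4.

Lagrange interpolation formula:
P(x) = Σ yᵢ × Lᵢ(x)
where Lᵢ(x) = Π_{j≠i} (x - xⱼ)/(xᵢ - xⱼ)

L_0(-0.4) = (-0.4 - 0)/(-2 - 0) × (-0.4 - 2)/(-2 - 2) × (-0.4 - 4)/(-2 - 4) = 0.088000
L_1(-0.4) = (-0.4 - (-2))/(0 - (-2)) × (-0.4 - 2)/(0 - 2) × (-0.4 - 4)/(0 - 4) = 1.056000
L_2(-0.4) = (-0.4 - (-2))/(2 - (-2)) × (-0.4 - 0)/(2 - 0) × (-0.4 - 4)/(2 - 4) = -0.176000
L_3(-0.4) = (-0.4 - (-2))/(4 - (-2)) × (-0.4 - 0)/(4 - 0) × (-0.4 - 2)/(4 - 2) = 0.032000

P(-0.4) = 12×L_0(-0.4) + (-2)×L_1(-0.4) + 5×L_2(-0.4) + 7×L_3(-0.4)
P(-0.4) = -1.712000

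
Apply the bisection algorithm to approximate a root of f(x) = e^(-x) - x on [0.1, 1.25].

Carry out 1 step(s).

f(x) = e^(-x) - x
Initial interval: [0.1, 1.25]

Iteration 1:
  c_1 = (0.100000 + 1.250000)/2 = 0.675000
  f(c_1) = f(0.675000) = -0.165844
  f(a) × f(c) < 0, new interval: [0.100000, 0.675000]

After 1 iteration(s), the approximation is c_1 = 0.675000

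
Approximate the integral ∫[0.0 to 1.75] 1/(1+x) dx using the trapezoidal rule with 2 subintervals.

f(x) = 1/(1+x)
a = 0.0, b = 1.75, n = 2
h = (b - a)/n = 0.875000

Trapezoidal rule: (h/2)[f(x₀) + 2f(x₁) + 2f(x₂) + ... + f(xₙ)]

x_0 = 0.0000, f(x_0) = 1.000000, coefficient = 1
x_1 = 0.8750, f(x_1) = 0.533333, coefficient = 2
x_2 = 1.7500, f(x_2) = 0.363636, coefficient = 1

I ≈ (0.875000/2) × 2.430303 = 1.063258
Exact value: 1.011601
Error: 0.051657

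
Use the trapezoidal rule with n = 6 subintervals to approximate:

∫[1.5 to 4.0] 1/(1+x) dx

f(x) = 1/(1+x)
a = 1.5, b = 4.0, n = 6
h = (b - a)/n = 0.416667

Trapezoidal rule: (h/2)[f(x₀) + 2f(x₁) + 2f(x₂) + ... + f(xₙ)]

x_0 = 1.5000, f(x_0) = 0.400000, coefficient = 1
x_1 = 1.9167, f(x_1) = 0.342857, coefficient = 2
x_2 = 2.3333, f(x_2) = 0.300000, coefficient = 2
x_3 = 2.7500, f(x_3) = 0.266667, coefficient = 2
x_4 = 3.1667, f(x_4) = 0.240000, coefficient = 2
x_5 = 3.5833, f(x_5) = 0.218182, coefficient = 2
x_6 = 4.0000, f(x_6) = 0.200000, coefficient = 1

I ≈ (0.416667/2) × 3.335411 = 0.694877
Exact value: 0.693147
Error: 0.001730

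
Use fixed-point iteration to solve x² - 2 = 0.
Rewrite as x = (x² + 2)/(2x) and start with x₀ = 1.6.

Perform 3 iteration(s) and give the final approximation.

Equation: x² - 2 = 0
Fixed-point form: x = (x² + 2)/(2x)
x₀ = 1.6

x_1 = g(1.600000) = 1.425000
x_2 = g(1.425000) = 1.414254
x_3 = g(1.414254) = 1.414214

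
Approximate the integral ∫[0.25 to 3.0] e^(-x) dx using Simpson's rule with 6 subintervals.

f(x) = e^(-x)
a = 0.25, b = 3.0, n = 6
h = (b - a)/n = 0.458333

Simpson's rule: (h/3)[f(x₀) + 4f(x₁) + 2f(x₂) + ... + f(xₙ)]

x_0 = 0.2500, f(x_0) = 0.778801, coefficient = 1
x_1 = 0.7083, f(x_1) = 0.492464, coefficient = 4
x_2 = 1.1667, f(x_2) = 0.311403, coefficient = 2
x_3 = 1.6250, f(x_3) = 0.196912, coefficient = 4
x_4 = 2.0833, f(x_4) = 0.124514, coefficient = 2
x_5 = 2.5417, f(x_5) = 0.078735, coefficient = 4
x_6 = 3.0000, f(x_6) = 0.049787, coefficient = 1

I ≈ (0.458333/3) × 4.772867 = 0.729188
Exact value: 0.729014
Error: 0.000174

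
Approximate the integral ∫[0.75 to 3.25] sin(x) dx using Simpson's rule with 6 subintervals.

f(x) = sin(x)
a = 0.75, b = 3.25, n = 6
h = (b - a)/n = 0.416667

Simpson's rule: (h/3)[f(x₀) + 4f(x₁) + 2f(x₂) + ... + f(xₙ)]

x_0 = 0.7500, f(x_0) = 0.681639, coefficient = 1
x_1 = 1.1667, f(x_1) = 0.919445, coefficient = 4
x_2 = 1.5833, f(x_2) = 0.999921, coefficient = 2
x_3 = 2.0000, f(x_3) = 0.909297, coefficient = 4
x_4 = 2.4167, f(x_4) = 0.663080, coefficient = 2
x_5 = 2.8333, f(x_5) = 0.303400, coefficient = 4
x_6 = 3.2500, f(x_6) = -0.108195, coefficient = 1

I ≈ (0.416667/3) × 12.428018 = 1.726114
Exact value: 1.725819
Error: 0.000295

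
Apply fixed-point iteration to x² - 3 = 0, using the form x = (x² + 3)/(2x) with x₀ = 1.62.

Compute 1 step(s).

Equation: x² - 3 = 0
Fixed-point form: x = (x² + 3)/(2x)
x₀ = 1.62

x_1 = g(1.620000) = 1.735926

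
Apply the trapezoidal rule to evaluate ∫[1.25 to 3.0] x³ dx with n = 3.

f(x) = x³
a = 1.25, b = 3.0, n = 3
h = (b - a)/n = 0.583333

Trapezoidal rule: (h/2)[f(x₀) + 2f(x₁) + 2f(x₂) + ... + f(xₙ)]

x_0 = 1.2500, f(x_0) = 1.953125, coefficient = 1
x_1 = 1.8333, f(x_1) = 6.162037, coefficient = 2
x_2 = 2.4167, f(x_2) = 14.114005, coefficient = 2
x_3 = 3.0000, f(x_3) = 27.000000, coefficient = 1

I ≈ (0.583333/2) × 69.505208 = 20.272352
Exact value: 19.639648
Error: 0.632704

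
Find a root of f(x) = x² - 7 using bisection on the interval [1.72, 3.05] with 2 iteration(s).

f(x) = x² - 7
Initial interval: [1.72, 3.05]

Iteration 1:
  c_1 = (1.720000 + 3.050000)/2 = 2.385000
  f(c_1) = f(2.385000) = -1.311775
  f(a) × f(c) ≥ 0, new interval: [2.385000, 3.050000]
Iteration 2:
  c_2 = (2.385000 + 3.050000)/2 = 2.717500
  f(c_2) = f(2.717500) = 0.384806
  f(a) × f(c) < 0, new interval: [2.385000, 2.717500]

After 2 iteration(s), the approximation is c_2 = 2.717500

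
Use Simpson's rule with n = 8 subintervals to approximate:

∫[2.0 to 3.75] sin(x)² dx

f(x) = sin(x)²
a = 2.0, b = 3.75, n = 8
h = (b - a)/n = 0.218750

Simpson's rule: (h/3)[f(x₀) + 4f(x₁) + 2f(x₂) + ... + f(xₙ)]

x_0 = 2.0000, f(x_0) = 0.826822, coefficient = 1
x_1 = 2.2188, f(x_1) = 0.635720, coefficient = 4
x_2 = 2.4375, f(x_2) = 0.419052, coefficient = 2
x_3 = 2.6562, f(x_3) = 0.217633, coefficient = 4
x_4 = 2.8750, f(x_4) = 0.069404, coefficient = 2
x_5 = 3.0938, f(x_5) = 0.002287, coefficient = 4
x_6 = 3.3125, f(x_6) = 0.028926, coefficient = 2
x_7 = 3.5312, f(x_7) = 0.144302, coefficient = 4
x_8 = 3.7500, f(x_8) = 0.326682, coefficient = 1

I ≈ (0.218750/3) × 6.188038 = 0.451211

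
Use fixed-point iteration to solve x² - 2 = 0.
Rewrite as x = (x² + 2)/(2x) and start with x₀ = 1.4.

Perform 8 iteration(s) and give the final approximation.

Equation: x² - 2 = 0
Fixed-point form: x = (x² + 2)/(2x)
x₀ = 1.4

x_1 = g(1.400000) = 1.414286
x_2 = g(1.414286) = 1.414214
x_3 = g(1.414214) = 1.414214
x_4 = g(1.414214) = 1.414214
x_5 = g(1.414214) = 1.414214
x_6 = g(1.414214) = 1.414214
x_7 = g(1.414214) = 1.414214
x_8 = g(1.414214) = 1.414214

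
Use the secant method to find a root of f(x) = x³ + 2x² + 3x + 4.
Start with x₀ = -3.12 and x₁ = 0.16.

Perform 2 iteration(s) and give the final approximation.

f(x) = x³ + 2x² + 3x + 4
x₀ = -3.12, x₁ = 0.16

Secant formula: x_{n+1} = x_n - f(x_n)(x_n - x_{n-1})/(f(x_n) - f(x_{n-1}))

Iteration 1:
  f(-3.120000) = -16.262528
  f(0.160000) = 4.535296
  x_2 = 0.160000 - 4.535296×(0.160000 - (-3.120000))/(4.535296 - (-16.262528))
       = -0.555256
Iteration 2:
  f(0.160000) = 4.535296
  f(-0.555256) = 2.779660
  x_3 = -0.555256 - 2.779660×(-0.555256 - 0.160000)/(2.779660 - 4.535296)
       = -1.687705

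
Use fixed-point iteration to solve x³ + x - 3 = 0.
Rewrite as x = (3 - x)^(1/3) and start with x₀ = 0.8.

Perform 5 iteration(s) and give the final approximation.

Equation: x³ + x - 3 = 0
Fixed-point form: x = (3 - x)^(1/3)
x₀ = 0.8

x_1 = g(0.800000) = 1.300591
x_2 = g(1.300591) = 1.193345
x_3 = g(1.193345) = 1.217938
x_4 = g(1.217938) = 1.212386
x_5 = g(1.212386) = 1.213644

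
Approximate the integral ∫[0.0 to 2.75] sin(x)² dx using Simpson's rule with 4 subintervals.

f(x) = sin(x)²
a = 0.0, b = 2.75, n = 4
h = (b - a)/n = 0.687500

Simpson's rule: (h/3)[f(x₀) + 4f(x₁) + 2f(x₂) + ... + f(xₙ)]

x_0 = 0.0000, f(x_0) = 0.000000, coefficient = 1
x_1 = 0.6875, f(x_1) = 0.402726, coefficient = 4
x_2 = 1.3750, f(x_2) = 0.962151, coefficient = 2
x_3 = 2.0625, f(x_3) = 0.777095, coefficient = 4
x_4 = 2.7500, f(x_4) = 0.145665, coefficient = 1

I ≈ (0.687500/3) × 6.789251 = 1.555870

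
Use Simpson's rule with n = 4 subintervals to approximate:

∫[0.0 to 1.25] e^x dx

f(x) = e^x
a = 0.0, b = 1.25, n = 4
h = (b - a)/n = 0.312500

Simpson's rule: (h/3)[f(x₀) + 4f(x₁) + 2f(x₂) + ... + f(xₙ)]

x_0 = 0.0000, f(x_0) = 1.000000, coefficient = 1
x_1 = 0.3125, f(x_1) = 1.366838, coefficient = 4
x_2 = 0.6250, f(x_2) = 1.868246, coefficient = 2
x_3 = 0.9375, f(x_3) = 2.553589, coefficient = 4
x_4 = 1.2500, f(x_4) = 3.490343, coefficient = 1

I ≈ (0.312500/3) × 23.908544 = 2.490473
Exact value: 2.490343
Error: 0.000130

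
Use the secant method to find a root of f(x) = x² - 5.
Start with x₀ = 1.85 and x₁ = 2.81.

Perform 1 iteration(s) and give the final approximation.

f(x) = x² - 5
x₀ = 1.85, x₁ = 2.81

Secant formula: x_{n+1} = x_n - f(x_n)(x_n - x_{n-1})/(f(x_n) - f(x_{n-1}))

Iteration 1:
  f(1.850000) = -1.577500
  f(2.810000) = 2.896100
  x_2 = 2.810000 - 2.896100×(2.810000 - 1.850000)/(2.896100 - (-1.577500))
       = 2.188519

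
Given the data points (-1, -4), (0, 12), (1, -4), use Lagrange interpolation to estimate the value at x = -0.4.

Lagrange interpolation formula:
P(x) = Σ yᵢ × Lᵢ(x)
where Lᵢ(x) = Π_{j≠i} (x - xⱼ)/(xᵢ - xⱼ)

L_0(-0.4) = (-0.4 - 0)/(-1 - 0) × (-0.4 - 1)/(-1 - 1) = 0.280000
L_1(-0.4) = (-0.4 - (-1))/(0 - (-1)) × (-0.4 - 1)/(0 - 1) = 0.840000
L_2(-0.4) = (-0.4 - (-1))/(1 - (-1)) × (-0.4 - 0)/(1 - 0) = -0.120000

P(-0.4) = (-4)×L_0(-0.4) + 12×L_1(-0.4) + (-4)×L_2(-0.4)
P(-0.4) = 9.440000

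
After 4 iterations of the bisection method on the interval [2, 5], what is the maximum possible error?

Bisection error bound: |error| ≤ (b-a)/2^n
|error| ≤ (5 - 2)/2^4 = 3/2^4
|error| ≤ 0.1875000000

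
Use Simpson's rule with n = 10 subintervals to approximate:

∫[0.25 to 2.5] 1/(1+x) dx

f(x) = 1/(1+x)
a = 0.25, b = 2.5, n = 10
h = (b - a)/n = 0.225000

Simpson's rule: (h/3)[f(x₀) + 4f(x₁) + 2f(x₂) + ... + f(xₙ)]

x_0 = 0.2500, f(x_0) = 0.800000, coefficient = 1
x_1 = 0.4750, f(x_1) = 0.677966, coefficient = 4
x_2 = 0.7000, f(x_2) = 0.588235, coefficient = 2
x_3 = 0.9250, f(x_3) = 0.519481, coefficient = 4
x_4 = 1.1500, f(x_4) = 0.465116, coefficient = 2
x_5 = 1.3750, f(x_5) = 0.421053, coefficient = 4
x_6 = 1.6000, f(x_6) = 0.384615, coefficient = 2
x_7 = 1.8250, f(x_7) = 0.353982, coefficient = 4
x_8 = 2.0500, f(x_8) = 0.327869, coefficient = 2
x_9 = 2.2750, f(x_9) = 0.305344, coefficient = 4
x_10 = 2.5000, f(x_10) = 0.285714, coefficient = 1

I ≈ (0.225000/3) × 13.728686 = 1.029651
Exact value: 1.029619
Error: 0.000032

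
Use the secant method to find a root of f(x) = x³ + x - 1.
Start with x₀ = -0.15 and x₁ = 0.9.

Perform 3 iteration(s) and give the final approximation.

f(x) = x³ + x - 1
x₀ = -0.15, x₁ = 0.9

Secant formula: x_{n+1} = x_n - f(x_n)(x_n - x_{n-1})/(f(x_n) - f(x_{n-1}))

Iteration 1:
  f(-0.150000) = -1.153375
  f(0.900000) = 0.629000
  x_2 = 0.900000 - 0.629000×(0.900000 - (-0.150000))/(0.629000 - (-1.153375))
       = 0.529455
Iteration 2:
  f(0.900000) = 0.629000
  f(0.529455) = -0.322127
  x_3 = 0.529455 - (-0.322127)×(0.529455 - 0.900000)/(-0.322127 - 0.629000)
       = 0.654951
Iteration 3:
  f(0.529455) = -0.322127
  f(0.654951) = -0.064101
  x_4 = 0.654951 - (-0.064101)×(0.654951 - 0.529455)/(-0.064101 - (-0.322127))
       = 0.686128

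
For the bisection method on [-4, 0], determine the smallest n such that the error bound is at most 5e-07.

We need (b-a)/2^n ≤ 5e-07
(0 - (-4))/2^n ≤ 5e-07
4/2^n ≤ 5e-07
2^n ≥ 8000000
n ≥ log₂(8000000) = 22.93
n ≥ 23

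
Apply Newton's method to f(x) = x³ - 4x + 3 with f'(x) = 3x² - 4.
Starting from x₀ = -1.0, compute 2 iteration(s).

f(x) = x³ - 4x + 3
f'(x) = 3x² - 4
x₀ = -1.0

Newton-Raphson formula: x_{n+1} = x_n - f(x_n)/f'(x_n)

Iteration 1:
  f(-1.000000) = 6.000000
  f'(-1.000000) = -1.000000
  x_1 = -1.000000 - 6.000000/(-1.000000) = 5.000000
Iteration 2:
  f(5.000000) = 108.000000
  f'(5.000000) = 71.000000
  x_2 = 5.000000 - 108.000000/71.000000 = 3.478873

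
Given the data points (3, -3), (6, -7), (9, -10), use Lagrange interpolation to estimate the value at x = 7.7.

Lagrange interpolation formula:
P(x) = Σ yᵢ × Lᵢ(x)
where Lᵢ(x) = Π_{j≠i} (x - xⱼ)/(xᵢ - xⱼ)

L_0(7.7) = (7.7 - 6)/(3 - 6) × (7.7 - 9)/(3 - 9) = -0.122778
L_1(7.7) = (7.7 - 3)/(6 - 3) × (7.7 - 9)/(6 - 9) = 0.678889
L_2(7.7) = (7.7 - 3)/(9 - 3) × (7.7 - 6)/(9 - 6) = 0.443889

P(7.7) = (-3)×L_0(7.7) + (-7)×L_1(7.7) + (-10)×L_2(7.7)
P(7.7) = -8.822778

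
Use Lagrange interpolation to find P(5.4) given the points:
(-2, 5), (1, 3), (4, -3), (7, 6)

Lagrange interpolation formula:
P(x) = Σ yᵢ × Lᵢ(x)
where Lᵢ(x) = Π_{j≠i} (x - xⱼ)/(xᵢ - xⱼ)

L_0(5.4) = (5.4 - 1)/(-2 - 1) × (5.4 - 4)/(-2 - 4) × (5.4 - 7)/(-2 - 7) = 0.060840
L_1(5.4) = (5.4 - (-2))/(1 - (-2)) × (5.4 - 4)/(1 - 4) × (5.4 - 7)/(1 - 7) = -0.306963
L_2(5.4) = (5.4 - (-2))/(4 - (-2)) × (5.4 - 1)/(4 - 1) × (5.4 - 7)/(4 - 7) = 0.964741
L_3(5.4) = (5.4 - (-2))/(7 - (-2)) × (5.4 - 1)/(7 - 1) × (5.4 - 4)/(7 - 4) = 0.281383

P(5.4) = 5×L_0(5.4) + 3×L_1(5.4) + (-3)×L_2(5.4) + 6×L_3(5.4)
P(5.4) = -1.822617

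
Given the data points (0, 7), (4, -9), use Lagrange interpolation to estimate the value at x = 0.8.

Lagrange interpolation formula:
P(x) = Σ yᵢ × Lᵢ(x)
where Lᵢ(x) = Π_{j≠i} (x - xⱼ)/(xᵢ - xⱼ)

L_0(0.8) = (0.8 - 4)/(0 - 4) = 0.800000
L_1(0.8) = (0.8 - 0)/(4 - 0) = 0.200000

P(0.8) = 7×L_0(0.8) + (-9)×L_1(0.8)
P(0.8) = 3.800000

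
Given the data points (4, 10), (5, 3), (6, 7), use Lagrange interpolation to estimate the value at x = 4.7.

Lagrange interpolation formula:
P(x) = Σ yᵢ × Lᵢ(x)
where Lᵢ(x) = Π_{j≠i} (x - xⱼ)/(xᵢ - xⱼ)

L_0(4.7) = (4.7 - 5)/(4 - 5) × (4.7 - 6)/(4 - 6) = 0.195000
L_1(4.7) = (4.7 - 4)/(5 - 4) × (4.7 - 6)/(5 - 6) = 0.910000
L_2(4.7) = (4.7 - 4)/(6 - 4) × (4.7 - 5)/(6 - 5) = -0.105000

P(4.7) = 10×L_0(4.7) + 3×L_1(4.7) + 7×L_2(4.7)
P(4.7) = 3.945000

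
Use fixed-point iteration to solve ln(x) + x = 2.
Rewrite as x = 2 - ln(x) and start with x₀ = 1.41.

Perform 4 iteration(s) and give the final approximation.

Equation: ln(x) + x = 2
Fixed-point form: x = 2 - ln(x)
x₀ = 1.41

x_1 = g(1.410000) = 1.656410
x_2 = g(1.656410) = 1.495347
x_3 = g(1.495347) = 1.597642
x_4 = g(1.597642) = 1.531471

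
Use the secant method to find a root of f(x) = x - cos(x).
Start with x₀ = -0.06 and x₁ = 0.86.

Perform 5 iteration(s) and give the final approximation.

f(x) = x - cos(x)
x₀ = -0.06, x₁ = 0.86

Secant formula: x_{n+1} = x_n - f(x_n)(x_n - x_{n-1})/(f(x_n) - f(x_{n-1}))

Iteration 1:
  f(-0.060000) = -1.058201
  f(0.860000) = 0.207563
  x_2 = 0.860000 - 0.207563×(0.860000 - (-0.060000))/(0.207563 - (-1.058201))
       = 0.709136
Iteration 2:
  f(0.860000) = 0.207563
  f(0.709136) = -0.049788
  x_3 = 0.709136 - (-0.049788)×(0.709136 - 0.860000)/(-0.049788 - 0.207563)
       = 0.738323
Iteration 3:
  f(0.709136) = -0.049788
  f(0.738323) = -0.001275
  x_4 = 0.738323 - (-0.001275)×(0.738323 - 0.709136)/(-0.001275 - (-0.049788))
       = 0.739090
Iteration 4:
  f(0.738323) = -0.001275
  f(0.739090) = 0.000009
  x_5 = 0.739090 - 0.000009×(0.739090 - 0.738323)/(0.000009 - (-0.001275))
       = 0.739085
Iteration 5:
  f(0.739090) = 0.000009
  f(0.739085) = 0.000000
  x_6 = 0.739085 - 0.000000×(0.739085 - 0.739090)/(0.000000 - 0.000009)
       = 0.739085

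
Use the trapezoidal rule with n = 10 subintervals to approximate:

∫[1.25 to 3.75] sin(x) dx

f(x) = sin(x)
a = 1.25, b = 3.75, n = 10
h = (b - a)/n = 0.250000

Trapezoidal rule: (h/2)[f(x₀) + 2f(x₁) + 2f(x₂) + ... + f(xₙ)]

x_0 = 1.2500, f(x_0) = 0.948985, coefficient = 1
x_1 = 1.5000, f(x_1) = 0.997495, coefficient = 2
x_2 = 1.7500, f(x_2) = 0.983986, coefficient = 2
x_3 = 2.0000, f(x_3) = 0.909297, coefficient = 2
x_4 = 2.2500, f(x_4) = 0.778073, coefficient = 2
x_5 = 2.5000, f(x_5) = 0.598472, coefficient = 2
x_6 = 2.7500, f(x_6) = 0.381661, coefficient = 2
x_7 = 3.0000, f(x_7) = 0.141120, coefficient = 2
x_8 = 3.2500, f(x_8) = -0.108195, coefficient = 2
x_9 = 3.5000, f(x_9) = -0.350783, coefficient = 2
x_10 = 3.7500, f(x_10) = -0.571561, coefficient = 1

I ≈ (0.250000/2) × 9.039676 = 1.129959
Exact value: 1.135882
Error: 0.005922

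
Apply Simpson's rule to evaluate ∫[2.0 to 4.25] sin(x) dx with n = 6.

f(x) = sin(x)
a = 2.0, b = 4.25, n = 6
h = (b - a)/n = 0.375000

Simpson's rule: (h/3)[f(x₀) + 4f(x₁) + 2f(x₂) + ... + f(xₙ)]

x_0 = 2.0000, f(x_0) = 0.909297, coefficient = 1
x_1 = 2.3750, f(x_1) = 0.693685, coefficient = 4
x_2 = 2.7500, f(x_2) = 0.381661, coefficient = 2
x_3 = 3.1250, f(x_3) = 0.016592, coefficient = 4
x_4 = 3.5000, f(x_4) = -0.350783, coefficient = 2
x_5 = 3.8750, f(x_5) = -0.669405, coefficient = 4
x_6 = 4.2500, f(x_6) = -0.894989, coefficient = 1

I ≈ (0.375000/3) × 0.239552 = 0.029944
Exact value: 0.029941
Error: 0.000003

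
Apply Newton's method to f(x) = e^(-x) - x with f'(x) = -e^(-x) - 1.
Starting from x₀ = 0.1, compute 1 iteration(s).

f(x) = e^(-x) - x
f'(x) = -e^(-x) - 1
x₀ = 0.1

Newton-Raphson formula: x_{n+1} = x_n - f(x_n)/f'(x_n)

Iteration 1:
  f(0.100000) = 0.804837
  f'(0.100000) = -1.904837
  x_1 = 0.100000 - 0.804837/(-1.904837) = 0.522523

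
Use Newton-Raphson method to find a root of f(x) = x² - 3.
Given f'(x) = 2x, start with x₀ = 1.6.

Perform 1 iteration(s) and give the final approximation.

f(x) = x² - 3
f'(x) = 2x
x₀ = 1.6

Newton-Raphson formula: x_{n+1} = x_n - f(x_n)/f'(x_n)

Iteration 1:
  f(1.600000) = -0.440000
  f'(1.600000) = 3.200000
  x_1 = 1.600000 - (-0.440000)/3.200000 = 1.737500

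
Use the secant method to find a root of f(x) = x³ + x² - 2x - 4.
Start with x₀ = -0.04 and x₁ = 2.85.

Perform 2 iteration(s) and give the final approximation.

f(x) = x³ + x² - 2x - 4
x₀ = -0.04, x₁ = 2.85

Secant formula: x_{n+1} = x_n - f(x_n)(x_n - x_{n-1})/(f(x_n) - f(x_{n-1}))

Iteration 1:
  f(-0.040000) = -3.918464
  f(2.850000) = 21.571625
  x_2 = 2.850000 - 21.571625×(2.850000 - (-0.040000))/(21.571625 - (-3.918464))
       = 0.404265
Iteration 2:
  f(2.850000) = 21.571625
  f(0.404265) = -4.579031
  x_3 = 0.404265 - (-4.579031)×(0.404265 - 2.850000)/(-4.579031 - 21.571625)
       = 0.832518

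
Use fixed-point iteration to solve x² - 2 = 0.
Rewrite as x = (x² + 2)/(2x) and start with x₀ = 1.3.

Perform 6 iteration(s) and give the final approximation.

Equation: x² - 2 = 0
Fixed-point form: x = (x² + 2)/(2x)
x₀ = 1.3

x_1 = g(1.300000) = 1.419231
x_2 = g(1.419231) = 1.414222
x_3 = g(1.414222) = 1.414214
x_4 = g(1.414214) = 1.414214
x_5 = g(1.414214) = 1.414214
x_6 = g(1.414214) = 1.414214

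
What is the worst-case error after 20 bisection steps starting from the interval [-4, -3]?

Bisection error bound: |error| ≤ (b-a)/2^n
|error| ≤ (-3 - (-4))/2^20 = 1/2^20
|error| ≤ 0.0000009537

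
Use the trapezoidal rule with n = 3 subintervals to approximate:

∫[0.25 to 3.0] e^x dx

f(x) = e^x
a = 0.25, b = 3.0, n = 3
h = (b - a)/n = 0.916667

Trapezoidal rule: (h/2)[f(x₀) + 2f(x₁) + 2f(x₂) + ... + f(xₙ)]

x_0 = 0.2500, f(x_0) = 1.284025, coefficient = 1
x_1 = 1.1667, f(x_1) = 3.211271, coefficient = 2
x_2 = 2.0833, f(x_2) = 8.031195, coefficient = 2
x_3 = 3.0000, f(x_3) = 20.085537, coefficient = 1

I ≈ (0.916667/2) × 43.854493 = 20.099976
Exact value: 18.801512
Error: 1.298465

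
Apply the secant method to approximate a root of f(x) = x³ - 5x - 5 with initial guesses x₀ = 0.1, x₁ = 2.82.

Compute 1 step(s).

f(x) = x³ - 5x - 5
x₀ = 0.1, x₁ = 2.82

Secant formula: x_{n+1} = x_n - f(x_n)(x_n - x_{n-1})/(f(x_n) - f(x_{n-1}))

Iteration 1:
  f(0.100000) = -5.499000
  f(2.820000) = 3.325768
  x_2 = 2.820000 - 3.325768×(2.820000 - 0.100000)/(3.325768 - (-5.499000))
       = 1.794920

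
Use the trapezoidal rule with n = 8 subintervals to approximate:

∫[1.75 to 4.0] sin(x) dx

f(x) = sin(x)
a = 1.75, b = 4.0, n = 8
h = (b - a)/n = 0.281250

Trapezoidal rule: (h/2)[f(x₀) + 2f(x₁) + 2f(x₂) + ... + f(xₙ)]

x_0 = 1.7500, f(x_0) = 0.983986, coefficient = 1
x_1 = 2.0312, f(x_1) = 0.895851, coefficient = 2
x_2 = 2.3125, f(x_2) = 0.737319, coefficient = 2
x_3 = 2.5938, f(x_3) = 0.520847, coefficient = 2
x_4 = 2.8750, f(x_4) = 0.263446, coefficient = 2
x_5 = 3.1562, f(x_5) = -0.014657, coefficient = 2
x_6 = 3.4375, f(x_6) = -0.291608, coefficient = 2
x_7 = 3.7188, f(x_7) = -0.545644, coefficient = 2
x_8 = 4.0000, f(x_8) = -0.756802, coefficient = 1

I ≈ (0.281250/2) × 3.358291 = 0.472260
Exact value: 0.475398
Error: 0.003138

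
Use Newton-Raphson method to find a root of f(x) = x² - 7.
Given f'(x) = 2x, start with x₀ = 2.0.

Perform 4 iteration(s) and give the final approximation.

f(x) = x² - 7
f'(x) = 2x
x₀ = 2.0

Newton-Raphson formula: x_{n+1} = x_n - f(x_n)/f'(x_n)

Iteration 1:
  f(2.000000) = -3.000000
  f'(2.000000) = 4.000000
  x_1 = 2.000000 - (-3.000000)/4.000000 = 2.750000
Iteration 2:
  f(2.750000) = 0.562500
  f'(2.750000) = 5.500000
  x_2 = 2.750000 - 0.562500/5.500000 = 2.647727
Iteration 3:
  f(2.647727) = 0.010460
  f'(2.647727) = 5.295455
  x_3 = 2.647727 - 0.010460/5.295455 = 2.645752
Iteration 4:
  f(2.645752) = 0.000004
  f'(2.645752) = 5.291504
  x_4 = 2.645752 - 0.000004/5.291504 = 2.645751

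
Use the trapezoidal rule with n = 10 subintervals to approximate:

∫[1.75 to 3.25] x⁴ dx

f(x) = x⁴
a = 1.75, b = 3.25, n = 10
h = (b - a)/n = 0.150000

Trapezoidal rule: (h/2)[f(x₀) + 2f(x₁) + 2f(x₂) + ... + f(xₙ)]

x_0 = 1.7500, f(x_0) = 9.378906, coefficient = 1
x_1 = 1.9000, f(x_1) = 13.032100, coefficient = 2
x_2 = 2.0500, f(x_2) = 17.661006, coefficient = 2
x_3 = 2.2000, f(x_3) = 23.425600, coefficient = 2
x_4 = 2.3500, f(x_4) = 30.498006, coefficient = 2
x_5 = 2.5000, f(x_5) = 39.062500, coefficient = 2
x_6 = 2.6500, f(x_6) = 49.315506, coefficient = 2
x_7 = 2.8000, f(x_7) = 61.465600, coefficient = 2
x_8 = 2.9500, f(x_8) = 75.733506, coefficient = 2
x_9 = 3.1000, f(x_9) = 92.352100, coefficient = 2
x_10 = 3.2500, f(x_10) = 111.566406, coefficient = 1

I ≈ (0.150000/2) × 926.037162 = 69.452787
Exact value: 69.235547
Error: 0.217240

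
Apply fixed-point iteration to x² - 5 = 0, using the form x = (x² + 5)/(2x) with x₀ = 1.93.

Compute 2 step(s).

Equation: x² - 5 = 0
Fixed-point form: x = (x² + 5)/(2x)
x₀ = 1.93

x_1 = g(1.930000) = 2.260337
x_2 = g(2.260337) = 2.236198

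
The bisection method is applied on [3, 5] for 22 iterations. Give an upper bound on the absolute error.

Bisection error bound: |error| ≤ (b-a)/2^n
|error| ≤ (5 - 3)/2^22 = 2/2^22
|error| ≤ 0.0000004768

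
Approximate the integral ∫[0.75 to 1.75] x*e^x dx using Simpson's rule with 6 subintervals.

f(x) = x*e^x
a = 0.75, b = 1.75, n = 6
h = (b - a)/n = 0.166667

Simpson's rule: (h/3)[f(x₀) + 4f(x₁) + 2f(x₂) + ... + f(xₙ)]

x_0 = 0.7500, f(x_0) = 1.587750, coefficient = 1
x_1 = 0.9167, f(x_1) = 2.292528, coefficient = 4
x_2 = 1.0833, f(x_2) = 3.200721, coefficient = 2
x_3 = 1.2500, f(x_3) = 4.362929, coefficient = 4
x_4 = 1.4167, f(x_4) = 5.841417, coefficient = 2
x_5 = 1.5833, f(x_5) = 7.712679, coefficient = 4
x_6 = 1.7500, f(x_6) = 10.070555, coefficient = 1

I ≈ (0.166667/3) × 87.215126 = 4.845285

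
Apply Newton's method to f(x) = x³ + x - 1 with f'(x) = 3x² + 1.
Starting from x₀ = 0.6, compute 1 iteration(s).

f(x) = x³ + x - 1
f'(x) = 3x² + 1
x₀ = 0.6

Newton-Raphson formula: x_{n+1} = x_n - f(x_n)/f'(x_n)

Iteration 1:
  f(0.600000) = -0.184000
  f'(0.600000) = 2.080000
  x_1 = 0.600000 - (-0.184000)/2.080000 = 0.688462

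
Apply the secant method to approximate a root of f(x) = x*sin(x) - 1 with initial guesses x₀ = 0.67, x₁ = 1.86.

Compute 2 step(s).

f(x) = x*sin(x) - 1
x₀ = 0.67, x₁ = 1.86

Secant formula: x_{n+1} = x_n - f(x_n)(x_n - x_{n-1})/(f(x_n) - f(x_{n-1}))

Iteration 1:
  f(0.670000) = -0.583939
  f(1.860000) = 0.782757
  x_2 = 1.860000 - 0.782757×(1.860000 - 0.670000)/(0.782757 - (-0.583939))
       = 1.178444
Iteration 2:
  f(1.860000) = 0.782757
  f(1.178444) = 0.088896
  x_3 = 1.178444 - 0.088896×(1.178444 - 1.860000)/(0.088896 - 0.782757)
       = 1.091124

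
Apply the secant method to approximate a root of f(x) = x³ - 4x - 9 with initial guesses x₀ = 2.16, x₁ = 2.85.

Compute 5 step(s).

f(x) = x³ - 4x - 9
x₀ = 2.16, x₁ = 2.85

Secant formula: x_{n+1} = x_n - f(x_n)(x_n - x_{n-1})/(f(x_n) - f(x_{n-1}))

Iteration 1:
  f(2.160000) = -7.562304
  f(2.850000) = 2.749125
  x_2 = 2.850000 - 2.749125×(2.850000 - 2.160000)/(2.749125 - (-7.562304))
       = 2.666039
Iteration 2:
  f(2.850000) = 2.749125
  f(2.666039) = -0.714572
  x_3 = 2.666039 - (-0.714572)×(2.666039 - 2.850000)/(-0.714572 - 2.749125)
       = 2.703991
Iteration 3:
  f(2.666039) = -0.714572
  f(2.703991) = -0.045550
  x_4 = 2.703991 - (-0.045550)×(2.703991 - 2.666039)/(-0.045550 - (-0.714572))
       = 2.706575
Iteration 4:
  f(2.703991) = -0.045550
  f(2.706575) = 0.000846
  x_5 = 2.706575 - 0.000846×(2.706575 - 2.703991)/(0.000846 - (-0.045550))
       = 2.706528
Iteration 5:
  f(2.706575) = 0.000846
  f(2.706528) = -0.000001
  x_6 = 2.706528 - (-0.000001)×(2.706528 - 2.706575)/(-0.000001 - 0.000846)
       = 2.706528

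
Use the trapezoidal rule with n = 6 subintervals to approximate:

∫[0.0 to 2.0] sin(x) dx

f(x) = sin(x)
a = 0.0, b = 2.0, n = 6
h = (b - a)/n = 0.333333

Trapezoidal rule: (h/2)[f(x₀) + 2f(x₁) + 2f(x₂) + ... + f(xₙ)]

x_0 = 0.0000, f(x_0) = 0.000000, coefficient = 1
x_1 = 0.3333, f(x_1) = 0.327195, coefficient = 2
x_2 = 0.6667, f(x_2) = 0.618370, coefficient = 2
x_3 = 1.0000, f(x_3) = 0.841471, coefficient = 2
x_4 = 1.3333, f(x_4) = 0.971938, coefficient = 2
x_5 = 1.6667, f(x_5) = 0.995408, coefficient = 2
x_6 = 2.0000, f(x_6) = 0.909297, coefficient = 1

I ≈ (0.333333/2) × 8.418060 = 1.403010
Exact value: 1.416147
Error: 0.013137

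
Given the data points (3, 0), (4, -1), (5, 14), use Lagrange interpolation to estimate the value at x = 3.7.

Lagrange interpolation formula:
P(x) = Σ yᵢ × Lᵢ(x)
where Lᵢ(x) = Π_{j≠i} (x - xⱼ)/(xᵢ - xⱼ)

L_0(3.7) = (3.7 - 4)/(3 - 4) × (3.7 - 5)/(3 - 5) = 0.195000
L_1(3.7) = (3.7 - 3)/(4 - 3) × (3.7 - 5)/(4 - 5) = 0.910000
L_2(3.7) = (3.7 - 3)/(5 - 3) × (3.7 - 4)/(5 - 4) = -0.105000

P(3.7) = 0×L_0(3.7) + (-1)×L_1(3.7) + 14×L_2(3.7)
P(3.7) = -2.380000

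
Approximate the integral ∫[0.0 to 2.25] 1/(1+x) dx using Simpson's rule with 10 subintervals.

f(x) = 1/(1+x)
a = 0.0, b = 2.25, n = 10
h = (b - a)/n = 0.225000

Simpson's rule: (h/3)[f(x₀) + 4f(x₁) + 2f(x₂) + ... + f(xₙ)]

x_0 = 0.0000, f(x_0) = 1.000000, coefficient = 1
x_1 = 0.2250, f(x_1) = 0.816327, coefficient = 4
x_2 = 0.4500, f(x_2) = 0.689655, coefficient = 2
x_3 = 0.6750, f(x_3) = 0.597015, coefficient = 4
x_4 = 0.9000, f(x_4) = 0.526316, coefficient = 2
x_5 = 1.1250, f(x_5) = 0.470588, coefficient = 4
x_6 = 1.3500, f(x_6) = 0.425532, coefficient = 2
x_7 = 1.5750, f(x_7) = 0.388350, coefficient = 4
x_8 = 1.8000, f(x_8) = 0.357143, coefficient = 2
x_9 = 2.0250, f(x_9) = 0.330579, coefficient = 4
x_10 = 2.2500, f(x_10) = 0.307692, coefficient = 1

I ≈ (0.225000/3) × 15.716415 = 1.178731
Exact value: 1.178655
Error: 0.000076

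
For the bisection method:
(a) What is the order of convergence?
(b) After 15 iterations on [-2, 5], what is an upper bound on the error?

(a) Bisection has linear (order 1) convergence; the error is halved each step.

(b) Error bound = (b-a)/2^n = (5 - (-2))/2^{15}
    = 7/2^{15}

(a) 1 (linear); (b) error ≤ 2.14e-04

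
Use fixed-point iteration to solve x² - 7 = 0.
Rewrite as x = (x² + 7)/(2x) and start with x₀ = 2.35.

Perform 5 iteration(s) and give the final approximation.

Equation: x² - 7 = 0
Fixed-point form: x = (x² + 7)/(2x)
x₀ = 2.35

x_1 = g(2.350000) = 2.664362
x_2 = g(2.664362) = 2.645816
x_3 = g(2.645816) = 2.645751
x_4 = g(2.645751) = 2.645751
x_5 = g(2.645751) = 2.645751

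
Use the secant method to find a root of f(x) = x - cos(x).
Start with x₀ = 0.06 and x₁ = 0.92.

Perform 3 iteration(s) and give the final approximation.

f(x) = x - cos(x)
x₀ = 0.06, x₁ = 0.92

Secant formula: x_{n+1} = x_n - f(x_n)(x_n - x_{n-1})/(f(x_n) - f(x_{n-1}))

Iteration 1:
  f(0.060000) = -0.938201
  f(0.920000) = 0.314180
  x_2 = 0.920000 - 0.314180×(0.920000 - 0.060000)/(0.314180 - (-0.938201))
       = 0.704255
Iteration 2:
  f(0.920000) = 0.314180
  f(0.704255) = -0.057839
  x_3 = 0.704255 - (-0.057839)×(0.704255 - 0.920000)/(-0.057839 - 0.314180)
       = 0.737798
Iteration 3:
  f(0.704255) = -0.057839
  f(0.737798) = -0.002154
  x_4 = 0.737798 - (-0.002154)×(0.737798 - 0.704255)/(-0.002154 - (-0.057839))
       = 0.739095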